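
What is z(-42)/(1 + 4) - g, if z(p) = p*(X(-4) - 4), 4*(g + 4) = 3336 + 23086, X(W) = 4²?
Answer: -67023/10 ≈ -6702.3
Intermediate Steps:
X(W) = 16
g = 13203/2 (g = -4 + (3336 + 23086)/4 = -4 + (¼)*26422 = -4 + 13211/2 = 13203/2 ≈ 6601.5)
z(p) = 12*p (z(p) = p*(16 - 4) = p*12 = 12*p)
z(-42)/(1 + 4) - g = (12*(-42))/(1 + 4) - 1*13203/2 = -504/5 - 13203/2 = -67023/10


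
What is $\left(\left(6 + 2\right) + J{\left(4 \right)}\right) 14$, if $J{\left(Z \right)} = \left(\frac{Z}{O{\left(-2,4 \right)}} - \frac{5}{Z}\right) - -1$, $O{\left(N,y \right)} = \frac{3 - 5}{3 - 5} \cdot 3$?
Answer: $\frac{763}{6} \approx 127.17$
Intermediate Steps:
$O{\left(N,y \right)} = 3$ ($O{\left(N,y \right)} = - \frac{2}{-2} \cdot 3 = \left(-2\right) \left(- \frac{1}{2}\right) 3 = 1 \cdot 3 = 3$)
$J{\left(Z \right)} = 1 - \frac{5}{Z} + \frac{Z}{3}$ ($J{\left(Z \right)} = \left(\frac{Z}{3} - \frac{5}{Z}\right) - -1 = \left(Z \frac{1}{3} - \frac{5}{Z}\right) + 1 = \left(\frac{Z}{3} - \frac{5}{Z}\right) + 1 = \left(- \frac{5}{Z} + \frac{Z}{3}\right) + 1 = 1 - \frac{5}{Z} + \frac{Z}{3}$)
$\left(\left(6 + 2\right) + J{\left(4 \right)}\right) 14 = \left(\left(6 + 2\right) + \left(1 - \frac{5}{4} + \frac{1}{3} \cdot 4\right)\right) 14 = \left(8 + \left(1 - \frac{5}{4} + \frac{4}{3}\right)\right) 14 = \left(8 + \frac{13}{12}\right) 14 = \frac{109}{12} \cdot 14 = \frac{763}{6}$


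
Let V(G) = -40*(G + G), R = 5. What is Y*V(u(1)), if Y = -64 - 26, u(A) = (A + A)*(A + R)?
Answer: 86400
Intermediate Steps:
u(A) = 2*A*(5 + A) (u(A) = (A + A)*(A + 5) = (2*A)*(5 + A) = 2*A*(5 + A))
V(G) = -80*G
Y = -90
Y*V(u(1)) = -(-7200)*2*1*(5 + 1) = -(-7200)*2*1*6 = -(-7200)*12 = -90*(-960) = 86400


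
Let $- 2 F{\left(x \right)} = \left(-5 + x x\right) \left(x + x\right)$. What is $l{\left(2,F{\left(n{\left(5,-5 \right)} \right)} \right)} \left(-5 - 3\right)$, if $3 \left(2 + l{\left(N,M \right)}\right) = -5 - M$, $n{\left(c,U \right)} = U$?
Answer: $296$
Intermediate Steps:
$F{\left(x \right)} = - x \left(-5 + x^{2}\right)$ ($F{\left(x \right)} = - \frac{\left(-5 + x x\right) \left(x + x\right)}{2} = - \frac{\left(-5 + x^{2}\right) 2 x}{2} = - \frac{2 x \left(-5 + x^{2}\right)}{2} = - x \left(-5 + x^{2}\right)$)
$l{\left(N,M \right)} = - \frac{11}{3} - \frac{M}{3}$ ($l{\left(N,M \right)} = -2 + \frac{-5 - M}{3} = -2 - \left(\frac{5}{3} + \frac{M}{3}\right) = - \frac{11}{3} - \frac{M}{3}$)
$l{\left(2,F{\left(n{\left(5,-5 \right)} \right)} \right)} \left(-5 - 3\right) = \left(- \frac{11}{3} - \frac{\left(-5\right) \left(5 - \left(-5\right)^{2}\right)}{3}\right) \left(-5 - 3\right) = \left(- \frac{11}{3} - \frac{\left(-5\right) \left(5 - 25\right)}{3}\right) \left(-8\right) = \left(- \frac{11}{3} - \frac{\left(-5\right) \left(-20\right)}{3}\right) \left(-8\right) = \left(- \frac{11}{3} - \frac{100}{3}\right) \left(-8\right) = \left(-37\right) \left(-8\right) = 296$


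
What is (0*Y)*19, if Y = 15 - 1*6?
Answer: 0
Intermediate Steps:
Y = 9 (Y = 15 - 6 = 9)
(0*Y)*19 = (0*9)*19 = 0*19 = 0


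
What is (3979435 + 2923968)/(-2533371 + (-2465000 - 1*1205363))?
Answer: -6903403/6203734 ≈ -1.1128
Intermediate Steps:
(3979435 + 2923968)/(-2533371 + (-2465000 - 1*1205363)) = 6903403/(-2533371 + (-2465000 - 1205363)) = 6903403/(-2533371 - 3670363) = 6903403/(-6203734) = 6903403*(-1/6203734) = -6903403/6203734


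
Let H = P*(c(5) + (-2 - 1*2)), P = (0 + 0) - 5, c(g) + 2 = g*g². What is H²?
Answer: 354025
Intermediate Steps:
c(g) = -2 + g³ (c(g) = -2 + g*g² = -2 + g³)
P = -5 (P = 0 - 5 = -5)
H = -595 (H = -5*((-2 + 5³) + (-2 - 1*2)) = -5*((-2 + 125) + (-2 - 2)) = -5*(123 - 4) = -5*119 = -595)
H² = (-595)² = 354025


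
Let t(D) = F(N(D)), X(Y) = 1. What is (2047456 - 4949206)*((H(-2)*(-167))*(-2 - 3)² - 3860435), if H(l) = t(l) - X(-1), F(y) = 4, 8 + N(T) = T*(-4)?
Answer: 11238361680000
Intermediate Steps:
N(T) = -8 - 4*T (N(T) = -8 + T*(-4) = -8 - 4*T)
t(D) = 4
H(l) = 3 (H(l) = 4 - 1*1 = 4 - 1 = 3)
(2047456 - 4949206)*((H(-2)*(-167))*(-2 - 3)² - 3860435) = (2047456 - 4949206)*((3*(-167))*(-2 - 3)² - 3860435) = -2901750*(-501*(-5)² - 3860435) = -2901750*(-501*25 - 3860435) = -2901750*(-12525 - 3860435) = -2901750*(-3872960) = 11238361680000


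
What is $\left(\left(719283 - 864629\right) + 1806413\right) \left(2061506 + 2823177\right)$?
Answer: $8113785736761$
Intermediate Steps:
$\left(\left(719283 - 864629\right) + 1806413\right) \left(2061506 + 2823177\right) = \left(\left(719283 - 864629\right) + 1806413\right) 4884683 = \left(-145346 + 1806413\right) 4884683 = 1661067 \cdot 4884683 = 8113785736761$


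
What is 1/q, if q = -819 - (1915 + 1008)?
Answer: -1/3742 ≈ -0.00026724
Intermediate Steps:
q = -3742 (q = -819 - 1*2923 = -819 - 2923 = -3742)
1/q = 1/(-3742) = -1/3742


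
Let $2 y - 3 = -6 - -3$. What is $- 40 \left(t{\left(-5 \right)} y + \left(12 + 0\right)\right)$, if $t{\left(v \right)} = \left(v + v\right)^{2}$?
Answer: $-480$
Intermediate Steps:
$t{\left(v \right)} = 4 v^{2}$ ($t{\left(v \right)} = \left(2 v\right)^{2} = 4 v^{2}$)
$y = 0$ ($y = \frac{3}{2} + \frac{-6 - -3}{2} = \frac{3}{2} + \frac{-6 + 3}{2} = \frac{3}{2} + \frac{1}{2} \left(-3\right) = \frac{3}{2} - \frac{3}{2} = 0$)
$- 40 \left(t{\left(-5 \right)} y + \left(12 + 0\right)\right) = - 40 \left(4 \left(-5\right)^{2} \cdot 0 + \left(12 + 0\right)\right) = - 40 \left(4 \cdot 25 \cdot 0 + 12\right) = - 40 \left(100 \cdot 0 + 12\right) = - 40 \left(0 + 12\right) = \left(-40\right) 12 = -480$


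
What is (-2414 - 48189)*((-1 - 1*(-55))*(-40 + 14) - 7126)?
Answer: 431643590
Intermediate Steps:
(-2414 - 48189)*((-1 - 1*(-55))*(-40 + 14) - 7126) = -50603*((-1 + 55)*(-26) - 7126) = -50603*(54*(-26) - 7126) = -50603*(-1404 - 7126) = -50603*(-8530) = 431643590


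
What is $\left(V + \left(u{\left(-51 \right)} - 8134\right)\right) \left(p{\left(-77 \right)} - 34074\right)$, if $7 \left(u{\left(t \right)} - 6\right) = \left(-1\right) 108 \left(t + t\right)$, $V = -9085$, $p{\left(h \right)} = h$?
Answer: $\frac{3738680725}{7} \approx 5.341 \cdot 10^{8}$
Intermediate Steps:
$u{\left(t \right)} = 6 - \frac{216 t}{7}$ ($u{\left(t \right)} = 6 + \frac{\left(-1\right) 108 \left(t + t\right)}{7} = 6 + \frac{\left(-108\right) 2 t}{7} = 6 + \frac{\left(-216\right) t}{7} = 6 - \frac{216 t}{7}$)
$\left(V + \left(u{\left(-51 \right)} - 8134\right)\right) \left(p{\left(-77 \right)} - 34074\right) = \left(-9085 + \left(\left(6 - - \frac{11016}{7}\right) - 8134\right)\right) \left(-77 - 34074\right) = \left(-9085 + \left(\left(6 + \frac{11016}{7}\right) - 8134\right)\right) \left(-34151\right) = \left(-9085 + \left(\frac{11058}{7} - 8134\right)\right) \left(-34151\right) = \left(-9085 - \frac{45880}{7}\right) \left(-34151\right) = \left(- \frac{109475}{7}\right) \left(-34151\right) = \frac{3738680725}{7}$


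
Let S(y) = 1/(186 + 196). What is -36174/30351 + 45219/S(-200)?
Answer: 174757585928/10117 ≈ 1.7274e+7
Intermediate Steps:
S(y) = 1/382
-36174/30351 + 45219/S(-200) = -36174/30351 + 45219/(1/382) = -36174*1/30351 + 45219*382 = -12058/10117 + 17273658 = 174757585928/10117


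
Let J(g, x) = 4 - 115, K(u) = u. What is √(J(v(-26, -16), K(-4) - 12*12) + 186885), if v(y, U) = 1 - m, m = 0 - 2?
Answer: √186774 ≈ 432.17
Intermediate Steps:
m = -2
v(y, U) = 3 (v(y, U) = 1 - 1*(-2) = 1 + 2 = 3)
J(g, x) = -111
√(J(v(-26, -16), K(-4) - 12*12) + 186885) = √(-111 + 186885) = √186774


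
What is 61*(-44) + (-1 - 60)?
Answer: -2745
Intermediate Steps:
61*(-44) + (-1 - 60) = -2684 - 61 = -2745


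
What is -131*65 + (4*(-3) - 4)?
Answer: -8531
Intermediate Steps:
-131*65 + (4*(-3) - 4) = -8515 + (-12 - 4) = -8515 - 16 = -8531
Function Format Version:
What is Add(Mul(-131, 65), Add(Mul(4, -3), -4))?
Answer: -8531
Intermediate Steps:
Add(Mul(-131, 65), Add(Mul(4, -3), -4)) = Add(-8515, Add(-12, -4)) = Add(-8515, -16) = -8531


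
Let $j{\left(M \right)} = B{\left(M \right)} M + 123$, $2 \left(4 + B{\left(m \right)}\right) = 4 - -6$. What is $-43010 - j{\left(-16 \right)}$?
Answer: $-43117$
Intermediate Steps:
$B{\left(m \right)} = 1$ ($B{\left(m \right)} = -4 + \frac{4 - -6}{2} = -4 + \frac{4 + 6}{2} = -4 + \frac{1}{2} \cdot 10 = -4 + 5 = 1$)
$j{\left(M \right)} = 123 + M$ ($j{\left(M \right)} = 1 M + 123 = M + 123 = 123 + M$)
$-43010 - j{\left(-16 \right)} = -43010 - \left(123 - 16\right) = -43010 - 107 = -43117$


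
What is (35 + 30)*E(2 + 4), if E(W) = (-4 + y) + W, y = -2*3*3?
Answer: -1040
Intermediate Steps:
y = -18 (y = -6*3 = -18)
E(W) = -22 + W (E(W) = (-4 - 18) + W = -22 + W)
(35 + 30)*E(2 + 4) = (35 + 30)*(-22 + (2 + 4)) = 65*(-22 + 6) = 65*(-16) = -1040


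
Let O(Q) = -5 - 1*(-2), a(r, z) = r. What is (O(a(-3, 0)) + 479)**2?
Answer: 226576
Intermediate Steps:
O(Q) = -3 (O(Q) = -5 + 2 = -3)
(O(a(-3, 0)) + 479)**2 = (-3 + 479)**2 = 476**2 = 226576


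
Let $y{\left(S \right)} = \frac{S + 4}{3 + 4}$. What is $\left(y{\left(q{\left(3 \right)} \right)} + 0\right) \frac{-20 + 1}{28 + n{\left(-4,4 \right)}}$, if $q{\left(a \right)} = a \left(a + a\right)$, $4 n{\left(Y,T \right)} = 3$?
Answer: $- \frac{1672}{805} \approx -2.077$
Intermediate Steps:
$n{\left(Y,T \right)} = \frac{3}{4}$ ($n{\left(Y,T \right)} = \frac{1}{4} \cdot 3 = \frac{3}{4}$)
$q{\left(a \right)} = 2 a^{2}$ ($q{\left(a \right)} = a 2 a = 2 a^{2}$)
$y{\left(S \right)} = \frac{4}{7} + \frac{S}{7}$ ($y{\left(S \right)} = \frac{4 + S}{7} = \left(4 + S\right) \frac{1}{7} = \frac{4}{7} + \frac{S}{7}$)
$\left(y{\left(q{\left(3 \right)} \right)} + 0\right) \frac{-20 + 1}{28 + n{\left(-4,4 \right)}} = \left(\left(\frac{4}{7} + \frac{2 \cdot 3^{2}}{7}\right) + 0\right) \frac{-20 + 1}{28 + \frac{3}{4}} = \left(\left(\frac{4}{7} + \frac{2 \cdot 9}{7}\right) + 0\right) \left(- \frac{19}{\frac{115}{4}}\right) = \left(\left(\frac{4}{7} + \frac{1}{7} \cdot 18\right) + 0\right) \left(\left(-19\right) \frac{4}{115}\right) = \left(\left(\frac{4}{7} + \frac{18}{7}\right) + 0\right) \left(- \frac{76}{115}\right) = \left(\frac{22}{7} + 0\right) \left(- \frac{76}{115}\right) = \frac{22}{7} \left(- \frac{76}{115}\right) = - \frac{1672}{805}$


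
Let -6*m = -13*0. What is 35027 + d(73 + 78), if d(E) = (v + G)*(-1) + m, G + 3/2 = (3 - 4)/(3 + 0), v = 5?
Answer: 210143/6 ≈ 35024.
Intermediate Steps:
G = -11/6 (G = -3/2 + (3 - 4)/(3 + 0) = -3/2 - 1/3 = -3/2 - 1*⅓ = -3/2 - ⅓ = -11/6 ≈ -1.8333)
m = 0 (m = -(-13)*0/6 = -⅙*0 = 0)
d(E) = -19/6 (d(E) = (5 - 11/6)*(-1) + 0 = (19/6)*(-1) + 0 = -19/6 + 0 = -19/6)
35027 + d(73 + 78) = 35027 - 19/6 = 210143/6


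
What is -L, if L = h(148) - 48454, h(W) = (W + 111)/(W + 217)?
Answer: 17685451/365 ≈ 48453.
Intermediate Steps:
h(W) = (111 + W)/(217 + W)
L = -17685451/365 (L = (111 + 148)/(217 + 148) - 48454 = 259/365 - 48454 = -17685451/365 ≈ -48453.)
-L = -1*(-17685451/365) = 17685451/365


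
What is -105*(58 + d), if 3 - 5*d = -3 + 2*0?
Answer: -6216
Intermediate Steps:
d = 6/5 (d = ⅗ - (-3 + 2*0)/5 = ⅗ - (-3 + 0)/5 = ⅗ - ⅕*(-3) = ⅗ + ⅗ = 6/5 ≈ 1.2000)
-105*(58 + d) = -105*(58 + 6/5) = -105*296/5 = -6216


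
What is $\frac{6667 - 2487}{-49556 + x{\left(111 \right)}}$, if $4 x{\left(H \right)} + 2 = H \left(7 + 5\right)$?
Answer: $- \frac{8360}{98447} \approx -0.084919$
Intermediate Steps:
$x{\left(H \right)} = - \frac{1}{2} + 3 H$ ($x{\left(H \right)} = - \frac{1}{2} + \frac{H \left(7 + 5\right)}{4} = - \frac{1}{2} + \frac{H 12}{4} = - \frac{1}{2} + \frac{12 H}{4} = - \frac{1}{2} + 3 H$)
$\frac{6667 - 2487}{-49556 + x{\left(111 \right)}} = \frac{6667 - 2487}{-49556 + \left(- \frac{1}{2} + 3 \cdot 111\right)} = \frac{4180}{-49556 + \left(- \frac{1}{2} + 333\right)} = \frac{4180}{-49556 + \frac{665}{2}} = \frac{4180}{- \frac{98447}{2}} = 4180 \left(- \frac{2}{98447}\right) = - \frac{8360}{98447}$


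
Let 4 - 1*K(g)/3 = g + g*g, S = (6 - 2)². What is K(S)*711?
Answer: -571644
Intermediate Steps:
S = 16 (S = 4² = 16)
K(g) = 12 - 3*g - 3*g² (K(g) = 12 - 3*(g + g*g) = 12 - 3*(g + g²) = 12 + (-3*g - 3*g²) = 12 - 3*g - 3*g²)
K(S)*711 = (12 - 3*16 - 3*16²)*711 = (12 - 48 - 3*256)*711 = (12 - 48 - 768)*711 = -804*711 = -571644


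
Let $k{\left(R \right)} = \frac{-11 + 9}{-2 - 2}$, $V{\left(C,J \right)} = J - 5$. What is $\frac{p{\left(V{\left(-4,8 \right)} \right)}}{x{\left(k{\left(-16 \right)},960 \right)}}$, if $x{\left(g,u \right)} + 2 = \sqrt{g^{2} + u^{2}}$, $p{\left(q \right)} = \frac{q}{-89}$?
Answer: $- \frac{8}{109362755} - \frac{2 \sqrt{3686401}}{109362755} \approx -3.5186 \cdot 10^{-5}$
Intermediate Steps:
$V{\left(C,J \right)} = -5 + J$
$k{\left(R \right)} = \frac{1}{2}$ ($k{\left(R \right)} = - \frac{2}{-4} = \left(-2\right) \left(- \frac{1}{4}\right) = \frac{1}{2}$)
$p{\left(q \right)} = - \frac{q}{89}$ ($p{\left(q \right)} = q \left(- \frac{1}{89}\right) = - \frac{q}{89}$)
$x{\left(g,u \right)} = -2 + \sqrt{g^{2} + u^{2}}$
$\frac{p{\left(V{\left(-4,8 \right)} \right)}}{x{\left(k{\left(-16 \right)},960 \right)}} = \frac{\left(- \frac{1}{89}\right) \left(-5 + 8\right)}{-2 + \sqrt{\left(\frac{1}{2}\right)^{2} + 960^{2}}} = \frac{\left(- \frac{1}{89}\right) 3}{-2 + \sqrt{\frac{1}{4} + 921600}} = - \frac{3}{89 \left(-2 + \sqrt{\frac{3686401}{4}}\right)} = - \frac{3}{89 \left(-2 + \frac{\sqrt{3686401}}{2}\right)}$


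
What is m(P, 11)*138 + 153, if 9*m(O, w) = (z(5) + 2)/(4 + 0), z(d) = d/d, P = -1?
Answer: 329/2 ≈ 164.50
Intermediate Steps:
z(d) = 1
m(O, w) = 1/12 (m(O, w) = ((1 + 2)/(4 + 0))/9 = (3/4)/9 = (3*(¼))/9 = (⅑)*(¾) = 1/12)
m(P, 11)*138 + 153 = (1/12)*138 + 153 = 23/2 + 153 = 329/2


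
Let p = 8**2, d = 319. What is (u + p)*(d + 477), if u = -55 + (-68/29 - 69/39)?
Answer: 1466232/377 ≈ 3889.2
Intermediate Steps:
u = -22286/377 (u = -55 + (-68*1/29 - 69*1/39) = -55 + (-68/29 - 23/13) = -55 - 1551/377 = -22286/377 ≈ -59.114)
p = 64
(u + p)*(d + 477) = (-22286/377 + 64)*(319 + 477) = (1842/377)*796 = 1466232/377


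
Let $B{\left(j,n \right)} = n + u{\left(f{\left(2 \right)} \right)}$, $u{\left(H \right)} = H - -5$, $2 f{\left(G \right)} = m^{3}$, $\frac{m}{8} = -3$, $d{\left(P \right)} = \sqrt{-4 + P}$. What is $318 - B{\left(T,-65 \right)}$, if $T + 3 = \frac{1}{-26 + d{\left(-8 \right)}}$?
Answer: $7290$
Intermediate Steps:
$m = -24$ ($m = 8 \left(-3\right) = -24$)
$T = -3 + \frac{1}{-26 + 2 i \sqrt{3}}$ ($T = -3 + \frac{1}{-26 + \sqrt{-4 - 8}} = -3 + \frac{1}{-26 + \sqrt{-12}} = -3 + \frac{1}{-26 + 2 i \sqrt{3}} \approx -3.0378 - 0.005035 i$)
$f{\left(G \right)} = -6912$ ($f{\left(G \right)} = \frac{\left(-24\right)^{3}}{2} = \frac{1}{2} \left(-13824\right) = -6912$)
$u{\left(H \right)} = 5 + H$ ($u{\left(H \right)} = H + 5 = 5 + H$)
$B{\left(j,n \right)} = -6907 + n$ ($B{\left(j,n \right)} = n + \left(5 - 6912\right) = n - 6907 = -6907 + n$)
$318 - B{\left(T,-65 \right)} = 318 - \left(-6907 - 65\right) = 318 - -6972 = 318 + 6972 = 7290$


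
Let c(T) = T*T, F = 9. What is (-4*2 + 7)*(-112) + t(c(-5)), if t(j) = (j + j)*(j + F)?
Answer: 1812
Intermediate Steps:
c(T) = T²
t(j) = 2*j*(9 + j) (t(j) = (j + j)*(j + 9) = (2*j)*(9 + j) = 2*j*(9 + j))
(-4*2 + 7)*(-112) + t(c(-5)) = (-4*2 + 7)*(-112) + 2*(-5)²*(9 + (-5)²) = (-8 + 7)*(-112) + 2*25*(9 + 25) = -1*(-112) + 2*25*34 = 112 + 1700 = 1812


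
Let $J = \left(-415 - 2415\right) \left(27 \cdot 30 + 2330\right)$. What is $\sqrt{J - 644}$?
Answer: $2 i \sqrt{2221711} \approx 2981.1 i$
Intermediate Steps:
$J = -8886200$ ($J = - 2830 \left(810 + 2330\right) = \left(-2830\right) 3140 = -8886200$)
$\sqrt{J - 644} = \sqrt{-8886200 - 644} = \sqrt{-8886844} = 2 i \sqrt{2221711}$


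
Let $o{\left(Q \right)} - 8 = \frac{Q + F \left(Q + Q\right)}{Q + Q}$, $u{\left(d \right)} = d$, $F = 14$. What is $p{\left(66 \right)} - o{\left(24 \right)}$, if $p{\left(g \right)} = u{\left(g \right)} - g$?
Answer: $- \frac{45}{2} \approx -22.5$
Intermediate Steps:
$p{\left(g \right)} = 0$ ($p{\left(g \right)} = g - g = 0$)
$o{\left(Q \right)} = \frac{45}{2}$ ($o{\left(Q \right)} = 8 + \frac{Q + 14 \left(Q + Q\right)}{Q + Q} = 8 + \frac{Q + 14 \cdot 2 Q}{2 Q} = 8 + \left(Q + 28 Q\right) \frac{1}{2 Q} = 8 + 29 Q \frac{1}{2 Q} = 8 + \frac{29}{2} = \frac{45}{2}$)
$p{\left(66 \right)} - o{\left(24 \right)} = 0 - \frac{45}{2} = - \frac{45}{2}$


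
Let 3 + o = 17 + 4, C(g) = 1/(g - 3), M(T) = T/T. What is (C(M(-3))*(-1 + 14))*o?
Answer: -117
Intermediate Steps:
M(T) = 1
C(g) = 1/(-3 + g)
o = 18 (o = -3 + (17 + 4) = -3 + 21 = 18)
(C(M(-3))*(-1 + 14))*o = ((-1 + 14)/(-3 + 1))*18 = (13/(-2))*18 = -1/2*13*18 = -13/2*18 = -117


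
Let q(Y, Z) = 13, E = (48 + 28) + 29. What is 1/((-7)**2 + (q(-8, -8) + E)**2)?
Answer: 1/13973 ≈ 7.1567e-5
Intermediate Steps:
E = 105 (E = 76 + 29 = 105)
1/((-7)**2 + (q(-8, -8) + E)**2) = 1/((-7)**2 + (13 + 105)**2) = 1/(49 + 118**2) = 1/(49 + 13924) = 1/13973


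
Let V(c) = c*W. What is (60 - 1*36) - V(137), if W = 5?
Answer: -661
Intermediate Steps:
V(c) = 5*c (V(c) = c*5 = 5*c)
(60 - 1*36) - V(137) = (60 - 1*36) - 5*137 = (60 - 36) - 1*685 = 24 - 685 = -661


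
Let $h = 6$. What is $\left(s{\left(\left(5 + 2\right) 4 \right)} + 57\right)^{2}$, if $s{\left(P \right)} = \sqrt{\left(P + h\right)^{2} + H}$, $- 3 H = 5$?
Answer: $\frac{\left(171 + \sqrt{10389}\right)^{2}}{9} \approx 8276.5$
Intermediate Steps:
$H = - \frac{5}{3}$ ($H = \left(- \frac{1}{3}\right) 5 = - \frac{5}{3} \approx -1.6667$)
$s{\left(P \right)} = \sqrt{- \frac{5}{3} + \left(6 + P\right)^{2}}$ ($s{\left(P \right)} = \sqrt{\left(P + 6\right)^{2} - \frac{5}{3}} = \sqrt{\left(6 + P\right)^{2} - \frac{5}{3}} = \sqrt{- \frac{5}{3} + \left(6 + P\right)^{2}}$)
$\left(s{\left(\left(5 + 2\right) 4 \right)} + 57\right)^{2} = \left(\frac{\sqrt{-15 + 9 \left(6 + \left(5 + 2\right) 4\right)^{2}}}{3} + 57\right)^{2} = \left(\frac{\sqrt{-15 + 9 \left(6 + 7 \cdot 4\right)^{2}}}{3} + 57\right)^{2} = \left(\frac{\sqrt{-15 + 9 \left(6 + 28\right)^{2}}}{3} + 57\right)^{2} = \left(\frac{\sqrt{-15 + 9 \cdot 34^{2}}}{3} + 57\right)^{2} = \left(\frac{\sqrt{-15 + 9 \cdot 1156}}{3} + 57\right)^{2} = \left(\frac{\sqrt{-15 + 10404}}{3} + 57\right)^{2} = \left(\frac{\sqrt{10389}}{3} + 57\right)^{2} = \left(57 + \frac{\sqrt{10389}}{3}\right)^{2}$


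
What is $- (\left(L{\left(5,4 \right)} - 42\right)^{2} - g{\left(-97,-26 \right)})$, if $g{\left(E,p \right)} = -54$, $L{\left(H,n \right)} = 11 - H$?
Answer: $-1350$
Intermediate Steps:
$- (\left(L{\left(5,4 \right)} - 42\right)^{2} - g{\left(-97,-26 \right)}) = - (\left(\left(11 - 5\right) - 42\right)^{2} - -54) = - (\left(\left(11 - 5\right) - 42\right)^{2} + 54) = - (\left(6 - 42\right)^{2} + 54) = - (\left(-36\right)^{2} + 54) = - (1296 + 54) = \left(-1\right) 1350 = -1350$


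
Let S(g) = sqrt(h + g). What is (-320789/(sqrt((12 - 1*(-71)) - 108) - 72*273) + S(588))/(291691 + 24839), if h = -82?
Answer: 350301588/6794111778185 + sqrt(506)/316530 + 320789*I/24458802401466 ≈ 0.00012263 + 1.3115e-8*I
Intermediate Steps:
S(g) = sqrt(-82 + g)
(-320789/(sqrt((12 - 1*(-71)) - 108) - 72*273) + S(588))/(291691 + 24839) = (-320789/(sqrt((12 - 1*(-71)) - 108) - 72*273) + sqrt(-82 + 588))/(291691 + 24839) = (-320789/(sqrt((12 + 71) - 108) - 19656) + sqrt(506))/316530 = (-320789/(sqrt(83 - 108) - 19656) + sqrt(506))*(1/316530) = (-320789/(sqrt(-25) - 19656) + sqrt(506))*(1/316530) = (-320789/(5*I - 19656) + sqrt(506))*(1/316530) = (-320789*(-19656 - 5*I)/386358361 + sqrt(506))*(1/316530) = (sqrt(506) - 320789*(-19656 - 5*I)/386358361)*(1/316530) = -320789*(-19656 - 5*I)/122294012007330 + sqrt(506)/316530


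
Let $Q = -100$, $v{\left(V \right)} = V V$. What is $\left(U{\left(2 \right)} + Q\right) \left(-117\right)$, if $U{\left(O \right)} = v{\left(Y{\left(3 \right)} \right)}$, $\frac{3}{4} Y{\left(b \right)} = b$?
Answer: $9828$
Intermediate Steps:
$Y{\left(b \right)} = \frac{4 b}{3}$
$v{\left(V \right)} = V^{2}$
$U{\left(O \right)} = 16$ ($U{\left(O \right)} = \left(\frac{4}{3} \cdot 3\right)^{2} = 4^{2} = 16$)
$\left(U{\left(2 \right)} + Q\right) \left(-117\right) = \left(16 - 100\right) \left(-117\right) = \left(-84\right) \left(-117\right) = 9828$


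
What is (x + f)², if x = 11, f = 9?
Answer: 400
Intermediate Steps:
(x + f)² = (11 + 9)² = 20² = 400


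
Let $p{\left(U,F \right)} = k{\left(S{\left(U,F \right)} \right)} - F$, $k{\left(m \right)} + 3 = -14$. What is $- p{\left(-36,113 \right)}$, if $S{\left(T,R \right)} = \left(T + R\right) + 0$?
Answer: $130$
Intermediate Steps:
$S{\left(T,R \right)} = R + T$ ($S{\left(T,R \right)} = \left(R + T\right) + 0 = R + T$)
$k{\left(m \right)} = -17$ ($k{\left(m \right)} = -3 - 14 = -17$)
$p{\left(U,F \right)} = -17 - F$
$- p{\left(-36,113 \right)} = - (-17 - 113) = \left(-1\right) \left(-130\right) = 130$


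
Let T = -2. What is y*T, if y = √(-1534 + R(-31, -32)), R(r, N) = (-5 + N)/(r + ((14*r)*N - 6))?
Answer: -2*I*√403701949/513 ≈ -78.333*I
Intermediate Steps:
R(r, N) = (-5 + N)/(-6 + r + 14*N*r) (R(r, N) = (-5 + N)/(r + (14*N*r - 6)) = (-5 + N)/(r + (-6 + 14*N*r)) = (-5 + N)/(-6 + r + 14*N*r))
y = I*√403701949/513 (y = √(-1534 + (-5 - 32)/(-6 - 31 + 14*(-32)*(-31))) = √(-1534 - 37/(-6 - 31 + 13888)) = √(-1534 - 37/13851) = √(-21247471/13851) = I*√403701949/513 ≈ 39.166*I)
y*T = (I*√403701949/513)*(-2) = -2*I*√403701949/513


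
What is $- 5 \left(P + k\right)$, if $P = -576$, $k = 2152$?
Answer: $-7880$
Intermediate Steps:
$- 5 \left(P + k\right) = - 5 \left(-576 + 2152\right) = \left(-5\right) 1576 = -7880$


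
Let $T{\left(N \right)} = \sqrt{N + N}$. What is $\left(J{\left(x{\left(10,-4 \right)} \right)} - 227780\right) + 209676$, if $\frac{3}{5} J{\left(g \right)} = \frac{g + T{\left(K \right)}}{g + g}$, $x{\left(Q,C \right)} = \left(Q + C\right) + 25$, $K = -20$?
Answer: $- \frac{108619}{6} + \frac{5 i \sqrt{10}}{93} \approx -18103.0 + 0.17001 i$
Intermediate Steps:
$T{\left(N \right)} = \sqrt{2} \sqrt{N}$ ($T{\left(N \right)} = \sqrt{2 N} = \sqrt{2} \sqrt{N}$)
$x{\left(Q,C \right)} = 25 + C + Q$ ($x{\left(Q,C \right)} = \left(C + Q\right) + 25 = 25 + C + Q$)
$J{\left(g \right)} = \frac{5 \left(g + 2 i \sqrt{10}\right)}{6 g}$ ($J{\left(g \right)} = \frac{5 \frac{g + \sqrt{2} \sqrt{-20}}{g + g}}{3} = \frac{5 \frac{g + \sqrt{2} \cdot 2 i \sqrt{5}}{2 g}}{3} = \frac{5 \left(g + 2 i \sqrt{10}\right) \frac{1}{2 g}}{3} = \frac{5 \frac{g + 2 i \sqrt{10}}{2 g}}{3} = \frac{5 \left(g + 2 i \sqrt{10}\right)}{6 g}$)
$\left(J{\left(x{\left(10,-4 \right)} \right)} - 227780\right) + 209676 = \left(\frac{5 \left(\left(25 - 4 + 10\right) + 2 i \sqrt{10}\right)}{6 \left(25 - 4 + 10\right)} - 227780\right) + 209676 = \left(\frac{5 \left(31 + 2 i \sqrt{10}\right)}{6 \cdot 31} - 227780\right) + 209676 = \left(\frac{5}{6} \cdot \frac{1}{31} \left(31 + 2 i \sqrt{10}\right) - 227780\right) + 209676 = \left(\left(\frac{5}{6} + \frac{5 i \sqrt{10}}{93}\right) - 227780\right) + 209676 = \left(- \frac{1366675}{6} + \frac{5 i \sqrt{10}}{93}\right) + 209676 = - \frac{108619}{6} + \frac{5 i \sqrt{10}}{93}$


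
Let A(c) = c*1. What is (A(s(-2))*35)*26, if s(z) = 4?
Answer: 3640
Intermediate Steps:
A(c) = c
(A(s(-2))*35)*26 = (4*35)*26 = 140*26 = 3640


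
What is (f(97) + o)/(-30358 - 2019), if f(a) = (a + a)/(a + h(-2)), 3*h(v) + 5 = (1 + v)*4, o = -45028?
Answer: 2116219/1521719 ≈ 1.3907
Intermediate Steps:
h(v) = -1/3 + 4*v/3 (h(v) = -5/3 + ((1 + v)*4)/3 = -5/3 + (4 + 4*v)/3 = -5/3 + (4/3 + 4*v/3) = -1/3 + 4*v/3)
f(a) = 2*a/(-3 + a) (f(a) = (a + a)/(a + (-1/3 + (4/3)*(-2))) = (2*a)/(a + (-1/3 - 8/3)) = (2*a)/(a - 3) = (2*a)/(-3 + a) = 2*a/(-3 + a))
(f(97) + o)/(-30358 - 2019) = (2*97/(-3 + 97) - 45028)/(-30358 - 2019) = (2*97/94 - 45028)/(-32377) = (2*97*(1/94) - 45028)*(-1/32377) = (97/47 - 45028)*(-1/32377) = -2116219/47*(-1/32377) = 2116219/1521719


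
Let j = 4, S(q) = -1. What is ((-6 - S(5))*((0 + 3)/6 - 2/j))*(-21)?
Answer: 0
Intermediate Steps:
((-6 - S(5))*((0 + 3)/6 - 2/j))*(-21) = ((-6 - 1*(-1))*((0 + 3)/6 - 2/4))*(-21) = ((-6 + 1)*(3*(1/6) - 2*1/4))*(-21) = -5*(1/2 - 1/2)*(-21) = -5*0*(-21) = 0*(-21) = 0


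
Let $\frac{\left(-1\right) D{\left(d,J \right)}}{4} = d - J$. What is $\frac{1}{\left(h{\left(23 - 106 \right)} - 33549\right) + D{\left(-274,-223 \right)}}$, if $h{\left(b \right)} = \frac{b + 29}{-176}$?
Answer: $- \frac{88}{2934333} \approx -2.999 \cdot 10^{-5}$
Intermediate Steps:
$D{\left(d,J \right)} = - 4 d + 4 J$ ($D{\left(d,J \right)} = - 4 \left(d - J\right) = - 4 d + 4 J$)
$h{\left(b \right)} = - \frac{29}{176} - \frac{b}{176}$ ($h{\left(b \right)} = \left(29 + b\right) \left(- \frac{1}{176}\right) = - \frac{29}{176} - \frac{b}{176}$)
$\frac{1}{\left(h{\left(23 - 106 \right)} - 33549\right) + D{\left(-274,-223 \right)}} = \frac{1}{\left(\left(- \frac{29}{176} - \frac{23 - 106}{176}\right) - 33549\right) + \left(\left(-4\right) \left(-274\right) + 4 \left(-223\right)\right)} = \frac{1}{\left(\left(- \frac{29}{176} - \frac{23 - 106}{176}\right) - 33549\right) + \left(1096 - 892\right)} = \frac{1}{\left(\left(- \frac{29}{176} - - \frac{83}{176}\right) - 33549\right) + 204} = \frac{1}{\left(\left(- \frac{29}{176} + \frac{83}{176}\right) - 33549\right) + 204} = \frac{1}{\left(\frac{27}{88} - 33549\right) + 204} = \frac{1}{- \frac{2952285}{88} + 204} = \frac{1}{- \frac{2934333}{88}} = - \frac{88}{2934333}$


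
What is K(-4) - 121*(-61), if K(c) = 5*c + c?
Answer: 7357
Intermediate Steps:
K(c) = 6*c
K(-4) - 121*(-61) = 6*(-4) - 121*(-61) = -24 + 7381 = 7357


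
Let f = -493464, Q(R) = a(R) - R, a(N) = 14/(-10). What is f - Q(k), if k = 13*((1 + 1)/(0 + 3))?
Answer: -7401809/15 ≈ -4.9345e+5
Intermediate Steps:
a(N) = -7/5 (a(N) = 14*(-1/10) = -7/5)
k = 26/3 (k = 13*(2/3) = 26/3 ≈ 8.6667)
Q(R) = -7/5 - R
f - Q(k) = -493464 - (-7/5 - 1*26/3) = -493464 - (-7/5 - 26/3) = -493464 - 1*(-151/15) = -493464 + 151/15 = -7401809/15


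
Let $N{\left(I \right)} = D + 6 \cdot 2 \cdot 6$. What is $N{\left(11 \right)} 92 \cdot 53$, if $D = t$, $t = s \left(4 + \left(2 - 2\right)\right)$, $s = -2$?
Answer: $312064$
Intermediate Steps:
$t = -8$ ($t = - 2 \left(4 + \left(2 - 2\right)\right) = - 2 \left(4 + 0\right) = \left(-2\right) 4 = -8$)
$D = -8$
$N{\left(I \right)} = 64$ ($N{\left(I \right)} = -8 + 6 \cdot 2 \cdot 6 = -8 + 12 \cdot 6 = -8 + 72 = 64$)
$N{\left(11 \right)} 92 \cdot 53 = 64 \cdot 92 \cdot 53 = 5888 \cdot 53 = 312064$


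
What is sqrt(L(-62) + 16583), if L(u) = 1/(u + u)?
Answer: sqrt(63745021)/62 ≈ 128.77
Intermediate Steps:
L(u) = 1/(2*u)
sqrt(L(-62) + 16583) = sqrt((1/2)/(-62) + 16583) = sqrt((1/2)*(-1/62) + 16583) = sqrt(-1/124 + 16583) = sqrt(2056291/124) = sqrt(63745021)/62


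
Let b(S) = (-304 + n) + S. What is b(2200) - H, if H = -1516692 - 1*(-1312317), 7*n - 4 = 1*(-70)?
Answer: 1443831/7 ≈ 2.0626e+5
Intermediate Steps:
n = -66/7 (n = 4/7 + (1*(-70))/7 = 4/7 + (1/7)*(-70) = 4/7 - 10 = -66/7 ≈ -9.4286)
b(S) = -2194/7 + S (b(S) = (-304 - 66/7) + S = -2194/7 + S)
H = -204375 (H = -1516692 + 1312317 = -204375)
b(2200) - H = (-2194/7 + 2200) - 1*(-204375) = 13206/7 + 204375 = 1443831/7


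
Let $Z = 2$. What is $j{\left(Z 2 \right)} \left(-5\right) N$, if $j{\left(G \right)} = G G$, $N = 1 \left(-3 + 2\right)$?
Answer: $80$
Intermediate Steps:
$N = -1$ ($N = 1 \left(-1\right) = -1$)
$j{\left(G \right)} = G^{2}$
$j{\left(Z 2 \right)} \left(-5\right) N = \left(2 \cdot 2\right)^{2} \left(-5\right) \left(-1\right) = 4^{2} \left(-5\right) \left(-1\right) = 16 \left(-5\right) \left(-1\right) = \left(-80\right) \left(-1\right) = 80$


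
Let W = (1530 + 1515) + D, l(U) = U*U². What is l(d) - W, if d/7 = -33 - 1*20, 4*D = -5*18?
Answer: -102135667/2 ≈ -5.1068e+7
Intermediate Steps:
D = -45/2 (D = (-5*18)/4 = (¼)*(-90) = -45/2 ≈ -22.500)
d = -371 (d = 7*(-33 - 1*20) = 7*(-33 - 20) = 7*(-53) = -371)
l(U) = U³
W = 6045/2 (W = (1530 + 1515) - 45/2 = 3045 - 45/2 = 6045/2 ≈ 3022.5)
l(d) - W = (-371)³ - 1*6045/2 = -51064811 - 6045/2 = -102135667/2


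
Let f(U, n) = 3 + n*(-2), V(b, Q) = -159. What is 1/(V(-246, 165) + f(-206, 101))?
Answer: -1/358 ≈ -0.0027933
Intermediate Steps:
f(U, n) = 3 - 2*n
1/(V(-246, 165) + f(-206, 101)) = 1/(-159 + (3 - 2*101)) = 1/(-159 + (3 - 202)) = 1/(-159 - 199) = 1/(-358) = -1/358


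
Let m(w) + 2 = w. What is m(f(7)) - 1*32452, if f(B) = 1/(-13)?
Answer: -421903/13 ≈ -32454.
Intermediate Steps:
f(B) = -1/13
m(w) = -2 + w
m(f(7)) - 1*32452 = (-2 - 1/13) - 1*32452 = -27/13 - 32452 = -421903/13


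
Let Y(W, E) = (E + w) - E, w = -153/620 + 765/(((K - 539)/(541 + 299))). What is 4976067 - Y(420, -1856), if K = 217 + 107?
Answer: 132741635199/26660 ≈ 4.9791e+6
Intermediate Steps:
K = 324
w = -79688979/26660 (w = -153/620 + 765/(((324 - 539)/(541 + 299))) = -153*1/620 + 765/((-215/840)) = -153/620 + 765/((-215*1/840)) = -153/620 + 765/(-43/168) = -153/620 + 765*(-168/43) = -153/620 - 128520/43 = -79688979/26660 ≈ -2989.1)
Y(W, E) = -79688979/26660 (Y(W, E) = (E - 79688979/26660) - E = (-79688979/26660 + E) - E = -79688979/26660)
4976067 - Y(420, -1856) = 4976067 - 1*(-79688979/26660) = 4976067 + 79688979/26660 = 132741635199/26660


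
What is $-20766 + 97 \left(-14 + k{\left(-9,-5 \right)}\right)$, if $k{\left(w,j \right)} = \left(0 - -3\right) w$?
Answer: $-24743$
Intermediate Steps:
$k{\left(w,j \right)} = 3 w$ ($k{\left(w,j \right)} = \left(0 + 3\right) w = 3 w$)
$-20766 + 97 \left(-14 + k{\left(-9,-5 \right)}\right) = -20766 + 97 \left(-14 + 3 \left(-9\right)\right) = -20766 + 97 \left(-14 - 27\right) = -20766 + 97 \left(-41\right) = -20766 - 3977 = -24743$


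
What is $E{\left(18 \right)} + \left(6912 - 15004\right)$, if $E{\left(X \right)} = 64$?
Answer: $-8028$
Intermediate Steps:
$E{\left(18 \right)} + \left(6912 - 15004\right) = 64 + \left(6912 - 15004\right) = 64 - 8092 = -8028$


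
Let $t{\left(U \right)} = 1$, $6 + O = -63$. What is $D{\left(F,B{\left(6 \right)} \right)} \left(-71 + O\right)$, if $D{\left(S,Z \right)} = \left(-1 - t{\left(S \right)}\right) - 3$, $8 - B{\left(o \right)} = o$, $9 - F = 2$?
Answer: $700$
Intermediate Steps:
$O = -69$ ($O = -6 - 63 = -69$)
$F = 7$ ($F = 9 - 2 = 7$)
$B{\left(o \right)} = 8 - o$
$D{\left(S,Z \right)} = -5$ ($D{\left(S,Z \right)} = \left(-1 - 1\right) - 3 = -2 - 3 = -5$)
$D{\left(F,B{\left(6 \right)} \right)} \left(-71 + O\right) = - 5 \left(-71 - 69\right) = \left(-5\right) \left(-140\right) = 700$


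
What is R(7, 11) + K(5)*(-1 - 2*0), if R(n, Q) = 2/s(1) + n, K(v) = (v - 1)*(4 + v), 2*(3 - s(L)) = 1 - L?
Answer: -85/3 ≈ -28.333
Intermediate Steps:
s(L) = 5/2 + L/2 (s(L) = 3 - (1 - L)/2 = 3 + (-½ + L/2) = 5/2 + L/2)
K(v) = (-1 + v)*(4 + v)
R(n, Q) = ⅔ + n (R(n, Q) = 2/(5/2 + (½)*1) + n = 2/(5/2 + ½) + n = 2/3 + n = 2*(⅓) + n = ⅔ + n)
R(7, 11) + K(5)*(-1 - 2*0) = (⅔ + 7) + (-4 + 5² + 3*5)*(-1 - 2*0) = 23/3 + (-4 + 25 + 15)*(-1 + 0) = 23/3 + 36*(-1) = 23/3 - 36 = -85/3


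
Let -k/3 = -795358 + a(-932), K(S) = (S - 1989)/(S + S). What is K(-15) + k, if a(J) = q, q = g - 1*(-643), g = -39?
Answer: 11921644/5 ≈ 2.3843e+6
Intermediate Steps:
q = 604 (q = -39 - 1*(-643) = -39 + 643 = 604)
a(J) = 604
K(S) = (-1989 + S)/(2*S) (K(S) = (-1989 + S)/((2*S)) = (-1989 + S)*(1/(2*S)) = (-1989 + S)/(2*S))
k = 2384262 (k = -3*(-795358 + 604) = -3*(-794754) = 2384262)
K(-15) + k = (½)*(-1989 - 15)/(-15) + 2384262 = (½)*(-1/15)*(-2004) + 2384262 = 334/5 + 2384262 = 11921644/5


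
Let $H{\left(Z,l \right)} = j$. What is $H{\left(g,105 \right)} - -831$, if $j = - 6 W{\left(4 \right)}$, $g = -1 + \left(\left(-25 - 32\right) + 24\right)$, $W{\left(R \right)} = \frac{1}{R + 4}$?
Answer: $\frac{3321}{4} \approx 830.25$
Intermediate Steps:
$W{\left(R \right)} = \frac{1}{4 + R}$
$g = -34$ ($g = -1 + \left(-57 + 24\right) = -1 - 33 = -34$)
$j = - \frac{3}{4}$ ($j = - \frac{6}{4 + 4} = - \frac{6}{8} = \left(-6\right) \frac{1}{8} = - \frac{3}{4} \approx -0.75$)
$H{\left(Z,l \right)} = - \frac{3}{4}$
$H{\left(g,105 \right)} - -831 = - \frac{3}{4} - -831 = - \frac{3}{4} + 831 = \frac{3321}{4}$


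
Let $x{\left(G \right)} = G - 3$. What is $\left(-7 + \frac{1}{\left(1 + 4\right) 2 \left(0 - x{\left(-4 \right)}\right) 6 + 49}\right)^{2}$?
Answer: $\frac{10771524}{219961} \approx 48.97$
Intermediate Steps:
$x{\left(G \right)} = -3 + G$
$\left(-7 + \frac{1}{\left(1 + 4\right) 2 \left(0 - x{\left(-4 \right)}\right) 6 + 49}\right)^{2} = \left(-7 + \frac{1}{\left(1 + 4\right) 2 \left(0 - \left(-3 - 4\right)\right) 6 + 49}\right)^{2} = \left(-7 + \frac{1}{5 \cdot 2 \left(0 - -7\right) 6 + 49}\right)^{2} = \left(-7 + \frac{1}{10 \left(0 + 7\right) 6 + 49}\right)^{2} = \left(-7 + \frac{1}{10 \cdot 7 \cdot 6 + 49}\right)^{2} = \left(-7 + \frac{1}{70 \cdot 6 + 49}\right)^{2} = \left(-7 + \frac{1}{420 + 49}\right)^{2} = \left(-7 + \frac{1}{469}\right)^{2} = \left(- \frac{3282}{469}\right)^{2} = \frac{10771524}{219961}$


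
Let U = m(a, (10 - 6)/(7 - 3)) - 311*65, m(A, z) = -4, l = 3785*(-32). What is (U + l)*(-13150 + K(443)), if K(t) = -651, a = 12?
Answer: 1950619539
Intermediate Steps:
l = -121120
U = -20219 (U = -4 - 311*65 = -4 - 20215 = -20219)
(U + l)*(-13150 + K(443)) = (-20219 - 121120)*(-13150 - 651) = -141339*(-13801) = 1950619539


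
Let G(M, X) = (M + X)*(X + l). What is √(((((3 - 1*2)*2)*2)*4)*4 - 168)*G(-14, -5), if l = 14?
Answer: -342*I*√26 ≈ -1743.9*I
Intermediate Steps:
G(M, X) = (14 + X)*(M + X) (G(M, X) = (M + X)*(X + 14) = (M + X)*(14 + X) = (14 + X)*(M + X))
√(((((3 - 1*2)*2)*2)*4)*4 - 168)*G(-14, -5) = √(((((3 - 1*2)*2)*2)*4)*4 - 168)*((-5)² + 14*(-14) + 14*(-5) - 14*(-5)) = √(((((3 - 2)*2)*2)*4)*4 - 168)*(25 - 196 - 70 + 70) = √((((1*2)*2)*4)*4 - 168)*(-171) = √(((2*2)*4)*4 - 168)*(-171) = √((4*4)*4 - 168)*(-171) = √(16*4 - 168)*(-171) = √(64 - 168)*(-171) = √(-104)*(-171) = (2*I*√26)*(-171) = -342*I*√26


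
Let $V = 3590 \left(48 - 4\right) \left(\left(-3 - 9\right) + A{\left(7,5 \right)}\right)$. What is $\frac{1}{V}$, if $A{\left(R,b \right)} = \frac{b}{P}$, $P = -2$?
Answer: $- \frac{1}{2290420} \approx -4.366 \cdot 10^{-7}$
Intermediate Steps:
$A{\left(R,b \right)} = - \frac{b}{2}$ ($A{\left(R,b \right)} = \frac{b}{-2} = b \left(- \frac{1}{2}\right) = - \frac{b}{2}$)
$V = -2290420$ ($V = 3590 \left(48 - 4\right) \left(\left(-3 - 9\right) - \frac{5}{2}\right) = 3590 \cdot 44 \left(-12 - \frac{5}{2}\right) = 3590 \cdot 44 \left(- \frac{29}{2}\right) = 3590 \left(-638\right) = -2290420$)
$\frac{1}{V} = \frac{1}{-2290420} = - \frac{1}{2290420}$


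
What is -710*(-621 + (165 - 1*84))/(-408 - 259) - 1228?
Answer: -1202476/667 ≈ -1802.8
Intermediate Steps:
-710*(-621 + (165 - 1*84))/(-408 - 259) - 1228 = -710*(-621 + (165 - 84))/(-667) - 1228 = -710*(-621 + 81)*(-1)/667 - 1228 = -(-383400)*(-1)/667 - 1228 = -710*540/667 - 1228 = -383400/667 - 1228 = -1202476/667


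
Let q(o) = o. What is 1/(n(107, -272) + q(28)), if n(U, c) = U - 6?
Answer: 1/129 ≈ 0.0077519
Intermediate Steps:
n(U, c) = -6 + U
1/(n(107, -272) + q(28)) = 1/((-6 + 107) + 28) = 1/(101 + 28) = 1/129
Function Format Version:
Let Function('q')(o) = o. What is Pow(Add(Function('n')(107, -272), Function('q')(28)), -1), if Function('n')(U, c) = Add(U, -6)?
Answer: Rational(1, 129) ≈ 0.0077519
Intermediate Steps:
Function('n')(U, c) = Add(-6, U)
Pow(Add(Function('n')(107, -272), Function('q')(28)), -1) = Pow(Add(Add(-6, 107), 28), -1) = Pow(Add(101, 28), -1) = Pow(129, -1) = Rational(1, 129)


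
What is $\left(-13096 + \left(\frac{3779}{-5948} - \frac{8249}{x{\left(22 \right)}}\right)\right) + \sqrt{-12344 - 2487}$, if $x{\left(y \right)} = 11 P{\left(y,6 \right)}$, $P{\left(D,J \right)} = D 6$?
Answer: $- \frac{7072381486}{539781} + i \sqrt{14831} \approx -13102.0 + 121.78 i$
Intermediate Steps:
$P{\left(D,J \right)} = 6 D$
$x{\left(y \right)} = 66 y$ ($x{\left(y \right)} = 11 \cdot 6 y = 66 y$)
$\left(-13096 + \left(\frac{3779}{-5948} - \frac{8249}{x{\left(22 \right)}}\right)\right) + \sqrt{-12344 - 2487} = \left(-13096 + \left(\frac{3779}{-5948} - \frac{8249}{66 \cdot 22}\right)\right) + \sqrt{-12344 - 2487} = \left(-13096 + \left(3779 \left(- \frac{1}{5948}\right) - \frac{8249}{1452}\right)\right) + \sqrt{-14831} = \left(-13096 - \frac{3409510}{539781}\right) + i \sqrt{14831} = - \frac{7072381486}{539781} + i \sqrt{14831}$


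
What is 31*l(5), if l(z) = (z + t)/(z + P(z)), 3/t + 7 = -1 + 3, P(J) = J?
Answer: 341/25 ≈ 13.640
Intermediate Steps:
t = -⅗ (t = 3/(-7 + (-1 + 3)) = 3/(-7 + 2) = 3/(-5) = 3*(-⅕) = -⅗ ≈ -0.60000)
l(z) = (-⅗ + z)/(2*z) (l(z) = (z - ⅗)/(z + z) = (-⅗ + z)/((2*z)) = (-⅗ + z)*(1/(2*z)) = (-⅗ + z)/(2*z))
31*l(5) = 31*((⅒)*(-3 + 5*5)/5) = 31*((⅒)*(⅕)*(-3 + 25)) = 31*((⅒)*(⅕)*22) = 31*(11/25) = 341/25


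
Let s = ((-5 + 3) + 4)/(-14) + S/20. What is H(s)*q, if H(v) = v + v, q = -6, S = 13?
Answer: -213/35 ≈ -6.0857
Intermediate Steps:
s = 71/140 (s = ((-5 + 3) + 4)/(-14) + 13/20 = (-2 + 4)*(-1/14) + 13*(1/20) = 2*(-1/14) + 13/20 = -⅐ + 13/20 = 71/140 ≈ 0.50714)
H(v) = 2*v
H(s)*q = (2*(71/140))*(-6) = (71/70)*(-6) = -213/35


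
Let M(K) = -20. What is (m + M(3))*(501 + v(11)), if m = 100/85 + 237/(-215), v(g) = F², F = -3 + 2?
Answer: -36560158/3655 ≈ -10003.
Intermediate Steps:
F = -1
v(g) = 1 (v(g) = (-1)² = 1)
m = 271/3655 (m = 100*(1/85) + 237*(-1/215) = 20/17 - 237/215 = 271/3655 ≈ 0.074145)
(m + M(3))*(501 + v(11)) = (271/3655 - 20)*(501 + 1) = -72829/3655*502 = -36560158/3655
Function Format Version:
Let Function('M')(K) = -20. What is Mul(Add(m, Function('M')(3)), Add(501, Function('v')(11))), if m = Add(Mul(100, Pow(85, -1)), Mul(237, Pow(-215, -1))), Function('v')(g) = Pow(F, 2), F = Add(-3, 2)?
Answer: Rational(-36560158, 3655) ≈ -10003.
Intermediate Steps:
F = -1
Function('v')(g) = 1 (Function('v')(g) = Pow(-1, 2) = 1)
m = Rational(271, 3655) (m = Add(Mul(100, Rational(1, 85)), Mul(237, Rational(-1, 215))) = Add(Rational(20, 17), Rational(-237, 215)) = Rational(271, 3655) ≈ 0.074145)
Mul(Add(m, Function('M')(3)), Add(501, Function('v')(11))) = Mul(Add(Rational(271, 3655), -20), Add(501, 1)) = Mul(Rational(-72829, 3655), 502) = Rational(-36560158, 3655)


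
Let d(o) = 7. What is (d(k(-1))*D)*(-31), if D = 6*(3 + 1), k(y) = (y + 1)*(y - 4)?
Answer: -5208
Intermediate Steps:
k(y) = (1 + y)*(-4 + y)
D = 24 (D = 6*4 = 24)
(d(k(-1))*D)*(-31) = (7*24)*(-31) = 168*(-31) = -5208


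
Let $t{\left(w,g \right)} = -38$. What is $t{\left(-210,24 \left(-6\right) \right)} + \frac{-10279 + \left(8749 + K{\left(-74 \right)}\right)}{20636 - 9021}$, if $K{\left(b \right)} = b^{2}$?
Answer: $- \frac{437424}{11615} \approx -37.66$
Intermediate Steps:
$t{\left(-210,24 \left(-6\right) \right)} + \frac{-10279 + \left(8749 + K{\left(-74 \right)}\right)}{20636 - 9021} = -38 + \frac{-10279 + \left(8749 + \left(-74\right)^{2}\right)}{20636 - 9021} = -38 + \frac{-10279 + \left(8749 + 5476\right)}{11615} = -38 + \left(-10279 + 14225\right) \frac{1}{11615} = -38 + 3946 \cdot \frac{1}{11615} = -38 + \frac{3946}{11615} = - \frac{437424}{11615}$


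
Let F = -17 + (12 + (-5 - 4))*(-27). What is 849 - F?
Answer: 947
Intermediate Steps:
F = -98 (F = -17 + (12 - 9)*(-27) = -17 + 3*(-27) = -17 - 81 = -98)
849 - F = 849 - 1*(-98) = 849 + 98 = 947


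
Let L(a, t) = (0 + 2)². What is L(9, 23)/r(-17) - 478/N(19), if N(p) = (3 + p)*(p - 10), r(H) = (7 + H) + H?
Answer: -761/297 ≈ -2.5623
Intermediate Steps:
L(a, t) = 4 (L(a, t) = 2² = 4)
r(H) = 7 + 2*H
N(p) = (-10 + p)*(3 + p) (N(p) = (3 + p)*(-10 + p) = (-10 + p)*(3 + p))
L(9, 23)/r(-17) - 478/N(19) = 4/(7 + 2*(-17)) - 478/(-30 + 19² - 7*19) = 4/(7 - 34) - 478/(-30 + 361 - 133) = 4/(-27) - 478/198 = 4*(-1/27) - 478*1/198 = -4/27 - 239/99 = -761/297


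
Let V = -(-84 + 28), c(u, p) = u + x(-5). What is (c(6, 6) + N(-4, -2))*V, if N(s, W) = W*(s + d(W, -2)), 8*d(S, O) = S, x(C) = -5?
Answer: 532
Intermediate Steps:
d(S, O) = S/8
N(s, W) = W*(s + W/8)
c(u, p) = -5 + u (c(u, p) = u - 5 = -5 + u)
V = 56 (V = -14/(1/(-14 + (8 + 2))) = -14/(1/(-14 + 10)) = -14/(1/(-4)) = -14/(-¼) = -14*(-4) = 56)
(c(6, 6) + N(-4, -2))*V = ((-5 + 6) + (⅛)*(-2)*(-2 + 8*(-4)))*56 = (1 + (⅛)*(-2)*(-2 - 32))*56 = (1 + (⅛)*(-2)*(-34))*56 = (1 + 17/2)*56 = (19/2)*56 = 532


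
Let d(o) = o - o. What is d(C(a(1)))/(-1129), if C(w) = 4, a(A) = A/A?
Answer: 0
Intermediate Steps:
a(A) = 1
d(o) = 0
d(C(a(1)))/(-1129) = 0/(-1129) = 0*(-1/1129) = 0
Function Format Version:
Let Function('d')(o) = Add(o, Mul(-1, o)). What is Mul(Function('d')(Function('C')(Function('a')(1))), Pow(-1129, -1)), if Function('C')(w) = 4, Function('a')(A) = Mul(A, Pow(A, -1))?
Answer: 0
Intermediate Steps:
Function('a')(A) = 1
Function('d')(o) = 0
Mul(Function('d')(Function('C')(Function('a')(1))), Pow(-1129, -1)) = Mul(0, Pow(-1129, -1)) = Mul(0, Rational(-1, 1129)) = 0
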